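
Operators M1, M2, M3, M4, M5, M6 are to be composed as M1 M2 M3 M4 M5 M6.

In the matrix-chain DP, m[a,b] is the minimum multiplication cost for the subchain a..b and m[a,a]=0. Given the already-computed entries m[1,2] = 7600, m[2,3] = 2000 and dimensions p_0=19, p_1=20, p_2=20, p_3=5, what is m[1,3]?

3900

m[1,3] = min over k∈[1,2] of m[1,k]+m[k+1,3]+p_{0}·p_k·p_{3}.
k=1: 0 + 2000 + 19·20·5 = 3900; k=2: 7600 + 0 + 19·20·5 = 9500.
Minimum: 3900 at k=1.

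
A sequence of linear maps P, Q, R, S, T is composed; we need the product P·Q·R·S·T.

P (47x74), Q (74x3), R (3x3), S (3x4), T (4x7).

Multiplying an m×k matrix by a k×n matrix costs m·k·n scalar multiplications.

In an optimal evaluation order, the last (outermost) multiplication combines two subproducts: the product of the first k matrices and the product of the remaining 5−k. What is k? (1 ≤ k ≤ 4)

Adjacent pairs: PQ = 47·74·3 = 10434; QR = 74·3·3 = 666; RS = 3·3·4 = 36; ST = 3·4·7 = 84.
Length 3: P..R: k=1: 0+666+47·74·3=11100; k=2: 10434+0+47·3·3=10857 → min 10857 | Q..S: k=2: 0+36+74·3·4=924; k=3: 666+0+74·3·4=1554 → min 924 | R..T: k=3: 0+84+3·3·7=147; k=4: 36+0+3·4·7=120 → min 120.
Length 4: P..S: k=1: 0+924+47·74·4=14836; k=2: 10434+36+47·3·4=11034; k=3: 10857+0+47·3·4=11421 → min 11034 | Q..T: k=2: 0+120+74·3·7=1674; k=3: 666+84+74·3·7=2304; k=4: 924+0+74·4·7=2996 → min 1674.
Top-level splits: k=1: (P..P)·(Q..T) → 0+1674+47·74·7 = 26020; k=2: (P..Q)·(R..T) → 10434+120+47·3·7 = 11541; k=3: (P..R)·(S..T) → 10857+84+47·3·7 = 11928; k=4: (P..S)·(T..T) → 11034+0+47·4·7 = 12350.
Best split is after Q, i.e. k = 2.

2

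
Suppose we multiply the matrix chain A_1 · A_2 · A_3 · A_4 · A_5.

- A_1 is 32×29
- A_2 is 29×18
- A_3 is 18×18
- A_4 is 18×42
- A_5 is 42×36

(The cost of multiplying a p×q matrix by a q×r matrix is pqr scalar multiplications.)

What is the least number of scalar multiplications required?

Adjacent pairs: A_1A_2 = 32·29·18 = 16704; A_2A_3 = 29·18·18 = 9396; A_3A_4 = 18·18·42 = 13608; A_4A_5 = 18·42·36 = 27216.
Length 3: A_1..A_3: k=1: 0+9396+32·29·18=26100; k=2: 16704+0+32·18·18=27072 → min 26100 | A_2..A_4: k=2: 0+13608+29·18·42=35532; k=3: 9396+0+29·18·42=31320 → min 31320 | A_3..A_5: k=3: 0+27216+18·18·36=38880; k=4: 13608+0+18·42·36=40824 → min 38880.
Length 4: A_1..A_4: k=1: 0+31320+32·29·42=70296; k=2: 16704+13608+32·18·42=54504; k=3: 26100+0+32·18·42=50292 → min 50292 | A_2..A_5: k=2: 0+38880+29·18·36=57672; k=3: 9396+27216+29·18·36=55404; k=4: 31320+0+29·42·36=75168 → min 55404.
Length 5: A_1..A_5: k=1: 0+55404+32·29·36=88812; k=2: 16704+38880+32·18·36=76320; k=3: 26100+27216+32·18·36=74052; k=4: 50292+0+32·42·36=98676 → min 74052.
Optimal order: ((A_1 · (A_2 · A_3)) · (A_4 · A_5)) with cost 74052.

74052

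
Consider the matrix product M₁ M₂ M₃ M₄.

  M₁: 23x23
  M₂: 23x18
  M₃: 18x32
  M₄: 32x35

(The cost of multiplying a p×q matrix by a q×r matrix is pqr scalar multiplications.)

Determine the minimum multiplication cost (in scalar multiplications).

Adjacent pairs: M₁M₂ = 23·23·18 = 9522; M₂M₃ = 23·18·32 = 13248; M₃M₄ = 18·32·35 = 20160.
Length 3: M₁..M₃: k=1: 0+13248+23·23·32=30176; k=2: 9522+0+23·18·32=22770 → min 22770 | M₂..M₄: k=2: 0+20160+23·18·35=34650; k=3: 13248+0+23·32·35=39008 → min 34650.
Length 4: M₁..M₄: k=1: 0+34650+23·23·35=53165; k=2: 9522+20160+23·18·35=44172; k=3: 22770+0+23·32·35=48530 → min 44172.
Optimal order: ((M₁ M₂) (M₃ M₄)) with cost 44172.

44172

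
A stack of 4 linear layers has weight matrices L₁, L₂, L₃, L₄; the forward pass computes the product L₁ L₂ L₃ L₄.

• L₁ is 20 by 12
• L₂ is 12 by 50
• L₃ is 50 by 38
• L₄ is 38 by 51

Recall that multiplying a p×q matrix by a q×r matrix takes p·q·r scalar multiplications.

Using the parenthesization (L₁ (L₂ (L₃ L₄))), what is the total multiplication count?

139740

(L₃ L₄): 50×38 by 38×51 → 50×51, cost 50·38·51 = 96900
(L₂ (L₃ L₄)): 12×50 by 50×51 → 12×51, cost 12·50·51 = 30600; cumulative 127500
(L₁ (L₂ (L₃ L₄))): 20×12 by 12×51 → 20×51, cost 20·12·51 = 12240; cumulative 139740
Total: 139740 scalar multiplications.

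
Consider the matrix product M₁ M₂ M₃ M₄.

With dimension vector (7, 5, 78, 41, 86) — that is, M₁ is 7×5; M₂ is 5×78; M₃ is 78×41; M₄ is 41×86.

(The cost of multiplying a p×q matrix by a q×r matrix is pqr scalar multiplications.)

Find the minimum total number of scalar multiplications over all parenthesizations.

Adjacent pairs: M₁M₂ = 7·5·78 = 2730; M₂M₃ = 5·78·41 = 15990; M₃M₄ = 78·41·86 = 275028.
Length 3: M₁..M₃: k=1: 0+15990+7·5·41=17425; k=2: 2730+0+7·78·41=25116 → min 17425 | M₂..M₄: k=2: 0+275028+5·78·86=308568; k=3: 15990+0+5·41·86=33620 → min 33620.
Length 4: M₁..M₄: k=1: 0+33620+7·5·86=36630; k=2: 2730+275028+7·78·86=324714; k=3: 17425+0+7·41·86=42107 → min 36630.
Optimal order: (M₁ ((M₂ M₃) M₄)) with cost 36630.

36630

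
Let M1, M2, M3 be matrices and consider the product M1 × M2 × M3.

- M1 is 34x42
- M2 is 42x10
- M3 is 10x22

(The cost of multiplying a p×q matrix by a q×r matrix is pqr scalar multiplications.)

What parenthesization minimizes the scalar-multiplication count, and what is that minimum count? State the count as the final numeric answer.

(M1 × (M2 × M3)): cost 40656.
((M1 × M2) × M3): cost 21760.
Optimal: ((M1 × M2) × M3) with cost 21760.

21760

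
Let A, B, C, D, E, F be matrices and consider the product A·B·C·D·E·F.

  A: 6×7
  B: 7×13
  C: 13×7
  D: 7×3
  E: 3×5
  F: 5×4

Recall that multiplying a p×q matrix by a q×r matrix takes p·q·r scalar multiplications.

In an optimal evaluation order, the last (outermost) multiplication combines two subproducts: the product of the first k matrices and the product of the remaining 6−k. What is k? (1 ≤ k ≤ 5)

4

Adjacent pairs: AB = 6·7·13 = 546; BC = 7·13·7 = 637; CD = 13·7·3 = 273; DE = 7·3·5 = 105; EF = 3·5·4 = 60.
Length 3: A..C: k=1: 0+637+6·7·7=931; k=2: 546+0+6·13·7=1092 → min 931 | B..D: k=2: 0+273+7·13·3=546; k=3: 637+0+7·7·3=784 → min 546 | C..E: k=3: 0+105+13·7·5=560; k=4: 273+0+13·3·5=468 → min 468 | D..F: k=4: 0+60+7·3·4=144; k=5: 105+0+7·5·4=245 → min 144.
Length 4: A..D: k=1: 0+546+6·7·3=672; k=2: 546+273+6·13·3=1053; k=3: 931+0+6·7·3=1057 → min 672 | B..E: k=2: 0+468+7·13·5=923; k=3: 637+105+7·7·5=987; k=4: 546+0+7·3·5=651 → min 651 | C..F: k=3: 0+144+13·7·4=508; k=4: 273+60+13·3·4=489; k=5: 468+0+13·5·4=728 → min 489.
Length 5: A..E: k=1: 0+651+6·7·5=861; k=2: 546+468+6·13·5=1404; k=3: 931+105+6·7·5=1246; k=4: 672+0+6·3·5=762 → min 762 | B..F: k=2: 0+489+7·13·4=853; k=3: 637+144+7·7·4=977; k=4: 546+60+7·3·4=690; k=5: 651+0+7·5·4=791 → min 690.
Top-level splits: k=1: (A..A)·(B..F) → 0+690+6·7·4 = 858; k=2: (A..B)·(C..F) → 546+489+6·13·4 = 1347; k=3: (A..C)·(D..F) → 931+144+6·7·4 = 1243; k=4: (A..D)·(E..F) → 672+60+6·3·4 = 804; k=5: (A..E)·(F..F) → 762+0+6·5·4 = 882.
Best split is after D, i.e. k = 4.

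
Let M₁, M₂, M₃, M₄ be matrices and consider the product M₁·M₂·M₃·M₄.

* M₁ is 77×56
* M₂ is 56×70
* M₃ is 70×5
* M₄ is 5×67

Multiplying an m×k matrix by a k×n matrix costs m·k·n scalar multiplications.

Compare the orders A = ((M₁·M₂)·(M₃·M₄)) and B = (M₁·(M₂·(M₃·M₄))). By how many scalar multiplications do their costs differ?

111426

Order A = ((M₁·M₂)·(M₃·M₄)): (M₁·M₂): 77×56 by 56×70 → 77×70, cost 77·56·70 = 301840; (M₃·M₄): 70×5 by 5×67 → 70×67, cost 70·5·67 = 23450; ((M₁·M₂)·(M₃·M₄)): 77×70 by 70×67 → 77×67, cost 77·70·67 = 361130; cumulative 686420. Total 686420.
Order B = (M₁·(M₂·(M₃·M₄))): (M₃·M₄): 70×5 by 5×67 → 70×67, cost 70·5·67 = 23450; (M₂·(M₃·M₄)): 56×70 by 70×67 → 56×67, cost 56·70·67 = 262640; cumulative 286090; (M₁·(M₂·(M₃·M₄))): 77×56 by 56×67 → 77×67, cost 77·56·67 = 288904; cumulative 574994. Total 574994.
Difference: |686420 − 574994| = 111426.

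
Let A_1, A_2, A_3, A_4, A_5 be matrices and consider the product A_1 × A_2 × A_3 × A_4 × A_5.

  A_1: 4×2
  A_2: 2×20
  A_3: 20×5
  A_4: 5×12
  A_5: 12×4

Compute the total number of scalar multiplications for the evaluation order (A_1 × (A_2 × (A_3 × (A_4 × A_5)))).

(A_4 × A_5): 5×12 by 12×4 → 5×4, cost 5·12·4 = 240
(A_3 × (A_4 × A_5)): 20×5 by 5×4 → 20×4, cost 20·5·4 = 400; cumulative 640
(A_2 × (A_3 × (A_4 × A_5))): 2×20 by 20×4 → 2×4, cost 2·20·4 = 160; cumulative 800
(A_1 × (A_2 × (A_3 × (A_4 × A_5)))): 4×2 by 2×4 → 4×4, cost 4·2·4 = 32; cumulative 832
Total: 832 scalar multiplications.

832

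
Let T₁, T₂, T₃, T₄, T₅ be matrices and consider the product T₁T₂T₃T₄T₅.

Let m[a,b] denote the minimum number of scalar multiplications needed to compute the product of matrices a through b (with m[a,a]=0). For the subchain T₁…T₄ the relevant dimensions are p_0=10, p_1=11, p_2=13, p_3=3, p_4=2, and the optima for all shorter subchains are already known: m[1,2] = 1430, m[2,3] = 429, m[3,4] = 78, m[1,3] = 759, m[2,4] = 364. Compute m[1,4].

584

m[1,4] = min over k∈[1,3] of m[1,k]+m[k+1,4]+p_{0}·p_k·p_{4}.
k=1: 0 + 364 + 10·11·2 = 584; k=2: 1430 + 78 + 10·13·2 = 1768; k=3: 759 + 0 + 10·3·2 = 819.
Minimum: 584 at k=1.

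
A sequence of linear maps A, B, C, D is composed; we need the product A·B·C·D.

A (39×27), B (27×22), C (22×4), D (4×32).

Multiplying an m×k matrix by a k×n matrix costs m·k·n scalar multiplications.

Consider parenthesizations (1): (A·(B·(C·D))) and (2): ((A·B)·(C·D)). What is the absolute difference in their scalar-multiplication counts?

2082

Order (1) = (A·(B·(C·D))): (C·D): 22×4 by 4×32 → 22×32, cost 22·4·32 = 2816; (B·(C·D)): 27×22 by 22×32 → 27×32, cost 27·22·32 = 19008; cumulative 21824; (A·(B·(C·D))): 39×27 by 27×32 → 39×32, cost 39·27·32 = 33696; cumulative 55520. Total 55520.
Order (2) = ((A·B)·(C·D)): (A·B): 39×27 by 27×22 → 39×22, cost 39·27·22 = 23166; (C·D): 22×4 by 4×32 → 22×32, cost 22·4·32 = 2816; ((A·B)·(C·D)): 39×22 by 22×32 → 39×32, cost 39·22·32 = 27456; cumulative 53438. Total 53438.
Difference: |55520 − 53438| = 2082.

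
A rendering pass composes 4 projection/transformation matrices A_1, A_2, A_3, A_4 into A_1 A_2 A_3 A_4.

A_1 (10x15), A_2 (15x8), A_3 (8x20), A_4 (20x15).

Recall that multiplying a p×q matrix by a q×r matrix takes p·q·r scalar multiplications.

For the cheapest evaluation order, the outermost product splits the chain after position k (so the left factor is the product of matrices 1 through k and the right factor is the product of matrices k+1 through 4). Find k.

Adjacent pairs: A_1A_2 = 10·15·8 = 1200; A_2A_3 = 15·8·20 = 2400; A_3A_4 = 8·20·15 = 2400.
Length 3: A_1..A_3: k=1: 0+2400+10·15·20=5400; k=2: 1200+0+10·8·20=2800 → min 2800 | A_2..A_4: k=2: 0+2400+15·8·15=4200; k=3: 2400+0+15·20·15=6900 → min 4200.
Top-level splits: k=1: (A_1..A_1)·(A_2..A_4) → 0+4200+10·15·15 = 6450; k=2: (A_1..A_2)·(A_3..A_4) → 1200+2400+10·8·15 = 4800; k=3: (A_1..A_3)·(A_4..A_4) → 2800+0+10·20·15 = 5800.
Best split is after A_2, i.e. k = 2.

2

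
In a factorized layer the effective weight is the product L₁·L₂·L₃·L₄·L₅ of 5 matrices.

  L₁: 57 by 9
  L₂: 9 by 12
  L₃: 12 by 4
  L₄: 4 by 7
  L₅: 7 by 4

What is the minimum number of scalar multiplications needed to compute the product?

2740

Adjacent pairs: L₁L₂ = 57·9·12 = 6156; L₂L₃ = 9·12·4 = 432; L₃L₄ = 12·4·7 = 336; L₄L₅ = 4·7·4 = 112.
Length 3: L₁..L₃: k=1: 0+432+57·9·4=2484; k=2: 6156+0+57·12·4=8892 → min 2484 | L₂..L₄: k=2: 0+336+9·12·7=1092; k=3: 432+0+9·4·7=684 → min 684 | L₃..L₅: k=3: 0+112+12·4·4=304; k=4: 336+0+12·7·4=672 → min 304.
Length 4: L₁..L₄: k=1: 0+684+57·9·7=4275; k=2: 6156+336+57·12·7=11280; k=3: 2484+0+57·4·7=4080 → min 4080 | L₂..L₅: k=2: 0+304+9·12·4=736; k=3: 432+112+9·4·4=688; k=4: 684+0+9·7·4=936 → min 688.
Length 5: L₁..L₅: k=1: 0+688+57·9·4=2740; k=2: 6156+304+57·12·4=9196; k=3: 2484+112+57·4·4=3508; k=4: 4080+0+57·7·4=5676 → min 2740.
Optimal order: (L₁·((L₂·L₃)·(L₄·L₅))) with cost 2740.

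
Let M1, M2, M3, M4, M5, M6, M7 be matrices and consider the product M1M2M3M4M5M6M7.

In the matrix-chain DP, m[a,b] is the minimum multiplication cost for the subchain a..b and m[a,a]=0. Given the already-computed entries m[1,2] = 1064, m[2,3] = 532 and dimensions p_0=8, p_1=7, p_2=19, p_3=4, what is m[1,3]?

m[1,3] = min over k∈[1,2] of m[1,k]+m[k+1,3]+p_{0}·p_k·p_{3}.
k=1: 0 + 532 + 8·7·4 = 756; k=2: 1064 + 0 + 8·19·4 = 1672.
Minimum: 756 at k=1.

756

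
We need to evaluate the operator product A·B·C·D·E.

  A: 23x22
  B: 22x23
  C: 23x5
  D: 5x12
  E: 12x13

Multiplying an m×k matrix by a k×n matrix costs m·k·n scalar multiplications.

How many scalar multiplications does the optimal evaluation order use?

7335

Adjacent pairs: AB = 23·22·23 = 11638; BC = 22·23·5 = 2530; CD = 23·5·12 = 1380; DE = 5·12·13 = 780.
Length 3: A..C: k=1: 0+2530+23·22·5=5060; k=2: 11638+0+23·23·5=14283 → min 5060 | B..D: k=2: 0+1380+22·23·12=7452; k=3: 2530+0+22·5·12=3850 → min 3850 | C..E: k=3: 0+780+23·5·13=2275; k=4: 1380+0+23·12·13=4968 → min 2275.
Length 4: A..D: k=1: 0+3850+23·22·12=9922; k=2: 11638+1380+23·23·12=19366; k=3: 5060+0+23·5·12=6440 → min 6440 | B..E: k=2: 0+2275+22·23·13=8853; k=3: 2530+780+22·5·13=4740; k=4: 3850+0+22·12·13=7282 → min 4740.
Length 5: A..E: k=1: 0+4740+23·22·13=11318; k=2: 11638+2275+23·23·13=20790; k=3: 5060+780+23·5·13=7335; k=4: 6440+0+23·12·13=10028 → min 7335.
Optimal order: ((A·(B·C))·(D·E)) with cost 7335.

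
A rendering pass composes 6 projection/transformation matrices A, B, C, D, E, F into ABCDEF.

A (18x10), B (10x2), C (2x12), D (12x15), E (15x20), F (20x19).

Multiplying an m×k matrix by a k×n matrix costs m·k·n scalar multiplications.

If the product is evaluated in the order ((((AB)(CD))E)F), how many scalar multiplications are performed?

(AB): 18×10 by 10×2 → 18×2, cost 18·10·2 = 360
(CD): 2×12 by 12×15 → 2×15, cost 2·12·15 = 360
((AB)(CD)): 18×2 by 2×15 → 18×15, cost 18·2·15 = 540; cumulative 1260
(((AB)(CD))E): 18×15 by 15×20 → 18×20, cost 18·15·20 = 5400; cumulative 6660
((((AB)(CD))E)F): 18×20 by 20×19 → 18×19, cost 18·20·19 = 6840; cumulative 13500
Total: 13500 scalar multiplications.

13500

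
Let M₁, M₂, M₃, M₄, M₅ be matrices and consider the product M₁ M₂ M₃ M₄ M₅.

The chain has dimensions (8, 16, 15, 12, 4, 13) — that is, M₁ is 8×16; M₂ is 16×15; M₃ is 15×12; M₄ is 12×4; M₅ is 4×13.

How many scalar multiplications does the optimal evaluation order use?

Adjacent pairs: M₁M₂ = 8·16·15 = 1920; M₂M₃ = 16·15·12 = 2880; M₃M₄ = 15·12·4 = 720; M₄M₅ = 12·4·13 = 624.
Length 3: M₁..M₃: k=1: 0+2880+8·16·12=4416; k=2: 1920+0+8·15·12=3360 → min 3360 | M₂..M₄: k=2: 0+720+16·15·4=1680; k=3: 2880+0+16·12·4=3648 → min 1680 | M₃..M₅: k=3: 0+624+15·12·13=2964; k=4: 720+0+15·4·13=1500 → min 1500.
Length 4: M₁..M₄: k=1: 0+1680+8·16·4=2192; k=2: 1920+720+8·15·4=3120; k=3: 3360+0+8·12·4=3744 → min 2192 | M₂..M₅: k=2: 0+1500+16·15·13=4620; k=3: 2880+624+16·12·13=6000; k=4: 1680+0+16·4·13=2512 → min 2512.
Length 5: M₁..M₅: k=1: 0+2512+8·16·13=4176; k=2: 1920+1500+8·15·13=4980; k=3: 3360+624+8·12·13=5232; k=4: 2192+0+8·4·13=2608 → min 2608.
Optimal order: ((M₁ (M₂ (M₃ M₄))) M₅) with cost 2608.

2608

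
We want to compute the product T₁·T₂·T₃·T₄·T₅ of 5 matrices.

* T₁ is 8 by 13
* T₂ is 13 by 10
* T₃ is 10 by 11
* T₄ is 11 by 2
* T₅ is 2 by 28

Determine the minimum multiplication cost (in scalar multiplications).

1136

Adjacent pairs: T₁T₂ = 8·13·10 = 1040; T₂T₃ = 13·10·11 = 1430; T₃T₄ = 10·11·2 = 220; T₄T₅ = 11·2·28 = 616.
Length 3: T₁..T₃: k=1: 0+1430+8·13·11=2574; k=2: 1040+0+8·10·11=1920 → min 1920 | T₂..T₄: k=2: 0+220+13·10·2=480; k=3: 1430+0+13·11·2=1716 → min 480 | T₃..T₅: k=3: 0+616+10·11·28=3696; k=4: 220+0+10·2·28=780 → min 780.
Length 4: T₁..T₄: k=1: 0+480+8·13·2=688; k=2: 1040+220+8·10·2=1420; k=3: 1920+0+8·11·2=2096 → min 688 | T₂..T₅: k=2: 0+780+13·10·28=4420; k=3: 1430+616+13·11·28=6050; k=4: 480+0+13·2·28=1208 → min 1208.
Length 5: T₁..T₅: k=1: 0+1208+8·13·28=4120; k=2: 1040+780+8·10·28=4060; k=3: 1920+616+8·11·28=5000; k=4: 688+0+8·2·28=1136 → min 1136.
Optimal order: ((T₁·(T₂·(T₃·T₄)))·T₅) with cost 1136.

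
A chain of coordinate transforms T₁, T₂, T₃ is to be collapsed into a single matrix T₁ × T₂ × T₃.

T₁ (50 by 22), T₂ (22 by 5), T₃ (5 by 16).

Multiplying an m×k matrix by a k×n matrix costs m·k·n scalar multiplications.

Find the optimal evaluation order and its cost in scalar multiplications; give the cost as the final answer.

9500

(T₁ × (T₂ × T₃)): cost 19360.
((T₁ × T₂) × T₃): cost 9500.
Optimal: ((T₁ × T₂) × T₃) with cost 9500.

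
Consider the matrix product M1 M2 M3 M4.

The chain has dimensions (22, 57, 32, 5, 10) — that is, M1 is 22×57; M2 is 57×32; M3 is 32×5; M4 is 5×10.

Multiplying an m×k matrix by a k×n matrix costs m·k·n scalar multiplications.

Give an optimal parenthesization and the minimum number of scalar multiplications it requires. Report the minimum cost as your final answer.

Adjacent pairs: M1M2 = 22·57·32 = 40128; M2M3 = 57·32·5 = 9120; M3M4 = 32·5·10 = 1600.
Length 3: M1..M3: k=1: 0+9120+22·57·5=15390; k=2: 40128+0+22·32·5=43648 → min 15390 | M2..M4: k=2: 0+1600+57·32·10=19840; k=3: 9120+0+57·5·10=11970 → min 11970.
Length 4: M1..M4: k=1: 0+11970+22·57·10=24510; k=2: 40128+1600+22·32·10=48768; k=3: 15390+0+22·5·10=16490 → min 16490.
Optimal parenthesization: ((M1 (M2 M3)) M4) with cost 16490.

16490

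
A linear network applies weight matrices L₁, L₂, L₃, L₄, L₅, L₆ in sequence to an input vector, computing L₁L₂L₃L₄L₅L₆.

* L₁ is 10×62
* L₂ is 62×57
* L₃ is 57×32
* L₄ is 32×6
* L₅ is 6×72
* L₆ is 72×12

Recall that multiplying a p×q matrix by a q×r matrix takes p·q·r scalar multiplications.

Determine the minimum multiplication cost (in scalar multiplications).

Adjacent pairs: L₁L₂ = 10·62·57 = 35340; L₂L₃ = 62·57·32 = 113088; L₃L₄ = 57·32·6 = 10944; L₄L₅ = 32·6·72 = 13824; L₅L₆ = 6·72·12 = 5184.
Length 3: L₁..L₃: k=1: 0+113088+10·62·32=132928; k=2: 35340+0+10·57·32=53580 → min 53580 | L₂..L₄: k=2: 0+10944+62·57·6=32148; k=3: 113088+0+62·32·6=124992 → min 32148 | L₃..L₅: k=3: 0+13824+57·32·72=145152; k=4: 10944+0+57·6·72=35568 → min 35568 | L₄..L₆: k=4: 0+5184+32·6·12=7488; k=5: 13824+0+32·72·12=41472 → min 7488.
Length 4: L₁..L₄: k=1: 0+32148+10·62·6=35868; k=2: 35340+10944+10·57·6=49704; k=3: 53580+0+10·32·6=55500 → min 35868 | L₂..L₅: k=2: 0+35568+62·57·72=290016; k=3: 113088+13824+62·32·72=269760; k=4: 32148+0+62·6·72=58932 → min 58932 | L₃..L₆: k=3: 0+7488+57·32·12=29376; k=4: 10944+5184+57·6·12=20232; k=5: 35568+0+57·72·12=84816 → min 20232.
Length 5: L₁..L₅: k=1: 0+58932+10·62·72=103572; k=2: 35340+35568+10·57·72=111948; k=3: 53580+13824+10·32·72=90444; k=4: 35868+0+10·6·72=40188 → min 40188 | L₂..L₆: k=2: 0+20232+62·57·12=62640; k=3: 113088+7488+62·32·12=144384; k=4: 32148+5184+62·6·12=41796; k=5: 58932+0+62·72·12=112500 → min 41796.
Length 6: L₁..L₆: k=1: 0+41796+10·62·12=49236; k=2: 35340+20232+10·57·12=62412; k=3: 53580+7488+10·32·12=64908; k=4: 35868+5184+10·6·12=41772; k=5: 40188+0+10·72·12=48828 → min 41772.
Optimal order: ((L₁(L₂(L₃L₄)))(L₅L₆)) with cost 41772.

41772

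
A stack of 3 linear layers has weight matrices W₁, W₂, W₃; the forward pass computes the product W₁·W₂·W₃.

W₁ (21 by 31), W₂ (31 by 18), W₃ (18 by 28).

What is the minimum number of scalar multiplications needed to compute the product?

22302

Order (W₁·(W₂·W₃)): (W₂·W₃): 31×18 by 18×28 → 31×28, cost 31·18·28 = 15624; (W₁·(W₂·W₃)): 21×31 by 31×28 → 21×28, cost 21·31·28 = 18228; cumulative 33852. Total 33852.
Order ((W₁·W₂)·W₃): (W₁·W₂): 21×31 by 31×18 → 21×18, cost 21·31·18 = 11718; ((W₁·W₂)·W₃): 21×18 by 18×28 → 21×28, cost 21·18·28 = 10584; cumulative 22302. Total 22302.
Minimum: 22302.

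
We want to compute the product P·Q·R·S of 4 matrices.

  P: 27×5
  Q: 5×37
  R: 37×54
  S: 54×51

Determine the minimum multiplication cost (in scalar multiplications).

30645

Adjacent pairs: PQ = 27·5·37 = 4995; QR = 5·37·54 = 9990; RS = 37·54·51 = 101898.
Length 3: P..R: k=1: 0+9990+27·5·54=17280; k=2: 4995+0+27·37·54=58941 → min 17280 | Q..S: k=2: 0+101898+5·37·51=111333; k=3: 9990+0+5·54·51=23760 → min 23760.
Length 4: P..S: k=1: 0+23760+27·5·51=30645; k=2: 4995+101898+27·37·51=157842; k=3: 17280+0+27·54·51=91638 → min 30645.
Optimal order: (P·((Q·R)·S)) with cost 30645.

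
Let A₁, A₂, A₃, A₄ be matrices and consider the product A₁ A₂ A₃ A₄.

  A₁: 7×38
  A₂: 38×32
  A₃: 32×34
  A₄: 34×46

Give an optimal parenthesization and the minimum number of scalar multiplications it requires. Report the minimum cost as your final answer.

Adjacent pairs: A₁A₂ = 7·38·32 = 8512; A₂A₃ = 38·32·34 = 41344; A₃A₄ = 32·34·46 = 50048.
Length 3: A₁..A₃: k=1: 0+41344+7·38·34=50388; k=2: 8512+0+7·32·34=16128 → min 16128 | A₂..A₄: k=2: 0+50048+38·32·46=105984; k=3: 41344+0+38·34·46=100776 → min 100776.
Length 4: A₁..A₄: k=1: 0+100776+7·38·46=113012; k=2: 8512+50048+7·32·46=68864; k=3: 16128+0+7·34·46=27076 → min 27076.
Optimal parenthesization: (((A₁ A₂) A₃) A₄) with cost 27076.

27076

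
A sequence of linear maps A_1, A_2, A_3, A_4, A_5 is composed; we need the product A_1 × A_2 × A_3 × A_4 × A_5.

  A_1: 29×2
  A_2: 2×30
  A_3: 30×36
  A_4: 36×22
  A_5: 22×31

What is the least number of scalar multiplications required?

Adjacent pairs: A_1A_2 = 29·2·30 = 1740; A_2A_3 = 2·30·36 = 2160; A_3A_4 = 30·36·22 = 23760; A_4A_5 = 36·22·31 = 24552.
Length 3: A_1..A_3: k=1: 0+2160+29·2·36=4248; k=2: 1740+0+29·30·36=33060 → min 4248 | A_2..A_4: k=2: 0+23760+2·30·22=25080; k=3: 2160+0+2·36·22=3744 → min 3744 | A_3..A_5: k=3: 0+24552+30·36·31=58032; k=4: 23760+0+30·22·31=44220 → min 44220.
Length 4: A_1..A_4: k=1: 0+3744+29·2·22=5020; k=2: 1740+23760+29·30·22=44640; k=3: 4248+0+29·36·22=27216 → min 5020 | A_2..A_5: k=2: 0+44220+2·30·31=46080; k=3: 2160+24552+2·36·31=28944; k=4: 3744+0+2·22·31=5108 → min 5108.
Length 5: A_1..A_5: k=1: 0+5108+29·2·31=6906; k=2: 1740+44220+29·30·31=72930; k=3: 4248+24552+29·36·31=61164; k=4: 5020+0+29·22·31=24798 → min 6906.
Optimal order: (A_1 × (((A_2 × A_3) × A_4) × A_5)) with cost 6906.

6906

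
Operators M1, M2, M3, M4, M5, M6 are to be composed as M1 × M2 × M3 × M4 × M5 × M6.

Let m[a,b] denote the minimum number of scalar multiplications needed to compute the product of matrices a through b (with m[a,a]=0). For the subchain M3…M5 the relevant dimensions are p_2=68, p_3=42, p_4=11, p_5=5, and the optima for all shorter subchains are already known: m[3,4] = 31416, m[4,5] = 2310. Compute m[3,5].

m[3,5] = min over k∈[3,4] of m[3,k]+m[k+1,5]+p_{2}·p_k·p_{5}.
k=3: 0 + 2310 + 68·42·5 = 16590; k=4: 31416 + 0 + 68·11·5 = 35156.
Minimum: 16590 at k=3.

16590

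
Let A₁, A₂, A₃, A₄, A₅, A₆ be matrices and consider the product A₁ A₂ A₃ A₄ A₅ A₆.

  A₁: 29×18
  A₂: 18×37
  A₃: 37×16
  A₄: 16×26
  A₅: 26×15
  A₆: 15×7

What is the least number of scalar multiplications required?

18102

Adjacent pairs: A₁A₂ = 29·18·37 = 19314; A₂A₃ = 18·37·16 = 10656; A₃A₄ = 37·16·26 = 15392; A₄A₅ = 16·26·15 = 6240; A₅A₆ = 26·15·7 = 2730.
Length 3: A₁..A₃: k=1: 0+10656+29·18·16=19008; k=2: 19314+0+29·37·16=36482 → min 19008 | A₂..A₄: k=2: 0+15392+18·37·26=32708; k=3: 10656+0+18·16·26=18144 → min 18144 | A₃..A₅: k=3: 0+6240+37·16·15=15120; k=4: 15392+0+37·26·15=29822 → min 15120 | A₄..A₆: k=4: 0+2730+16·26·7=5642; k=5: 6240+0+16·15·7=7920 → min 5642.
Length 4: A₁..A₄: k=1: 0+18144+29·18·26=31716; k=2: 19314+15392+29·37·26=62604; k=3: 19008+0+29·16·26=31072 → min 31072 | A₂..A₅: k=2: 0+15120+18·37·15=25110; k=3: 10656+6240+18·16·15=21216; k=4: 18144+0+18·26·15=25164 → min 21216 | A₃..A₆: k=3: 0+5642+37·16·7=9786; k=4: 15392+2730+37·26·7=24856; k=5: 15120+0+37·15·7=19005 → min 9786.
Length 5: A₁..A₅: k=1: 0+21216+29·18·15=29046; k=2: 19314+15120+29·37·15=50529; k=3: 19008+6240+29·16·15=32208; k=4: 31072+0+29·26·15=42382 → min 29046 | A₂..A₆: k=2: 0+9786+18·37·7=14448; k=3: 10656+5642+18·16·7=18314; k=4: 18144+2730+18·26·7=24150; k=5: 21216+0+18·15·7=23106 → min 14448.
Length 6: A₁..A₆: k=1: 0+14448+29·18·7=18102; k=2: 19314+9786+29·37·7=36611; k=3: 19008+5642+29·16·7=27898; k=4: 31072+2730+29·26·7=39080; k=5: 29046+0+29·15·7=32091 → min 18102.
Optimal order: (A₁ (A₂ (A₃ (A₄ (A₅ A₆))))) with cost 18102.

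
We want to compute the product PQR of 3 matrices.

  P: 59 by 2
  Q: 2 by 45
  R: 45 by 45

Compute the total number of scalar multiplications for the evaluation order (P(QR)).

9360

(QR): 2×45 by 45×45 → 2×45, cost 2·45·45 = 4050
(P(QR)): 59×2 by 2×45 → 59×45, cost 59·2·45 = 5310; cumulative 9360
Total: 9360 scalar multiplications.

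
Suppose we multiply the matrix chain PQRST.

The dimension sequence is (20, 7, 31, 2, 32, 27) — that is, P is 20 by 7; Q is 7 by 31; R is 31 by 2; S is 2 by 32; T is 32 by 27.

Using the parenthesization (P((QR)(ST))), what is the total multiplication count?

6320

(QR): 7×31 by 31×2 → 7×2, cost 7·31·2 = 434
(ST): 2×32 by 32×27 → 2×27, cost 2·32·27 = 1728
((QR)(ST)): 7×2 by 2×27 → 7×27, cost 7·2·27 = 378; cumulative 2540
(P((QR)(ST))): 20×7 by 7×27 → 20×27, cost 20·7·27 = 3780; cumulative 6320
Total: 6320 scalar multiplications.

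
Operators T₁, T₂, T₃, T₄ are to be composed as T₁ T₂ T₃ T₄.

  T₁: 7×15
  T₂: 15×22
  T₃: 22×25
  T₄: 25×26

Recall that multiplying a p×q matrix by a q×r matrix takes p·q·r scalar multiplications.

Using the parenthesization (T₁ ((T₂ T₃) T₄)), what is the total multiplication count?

(T₂ T₃): 15×22 by 22×25 → 15×25, cost 15·22·25 = 8250
((T₂ T₃) T₄): 15×25 by 25×26 → 15×26, cost 15·25·26 = 9750; cumulative 18000
(T₁ ((T₂ T₃) T₄)): 7×15 by 15×26 → 7×26, cost 7·15·26 = 2730; cumulative 20730
Total: 20730 scalar multiplications.

20730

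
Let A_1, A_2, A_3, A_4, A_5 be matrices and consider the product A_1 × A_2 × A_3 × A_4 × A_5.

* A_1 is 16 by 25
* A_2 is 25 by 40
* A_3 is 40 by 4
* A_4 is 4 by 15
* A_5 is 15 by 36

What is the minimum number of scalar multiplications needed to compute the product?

Adjacent pairs: A_1A_2 = 16·25·40 = 16000; A_2A_3 = 25·40·4 = 4000; A_3A_4 = 40·4·15 = 2400; A_4A_5 = 4·15·36 = 2160.
Length 3: A_1..A_3: k=1: 0+4000+16·25·4=5600; k=2: 16000+0+16·40·4=18560 → min 5600 | A_2..A_4: k=2: 0+2400+25·40·15=17400; k=3: 4000+0+25·4·15=5500 → min 5500 | A_3..A_5: k=3: 0+2160+40·4·36=7920; k=4: 2400+0+40·15·36=24000 → min 7920.
Length 4: A_1..A_4: k=1: 0+5500+16·25·15=11500; k=2: 16000+2400+16·40·15=28000; k=3: 5600+0+16·4·15=6560 → min 6560 | A_2..A_5: k=2: 0+7920+25·40·36=43920; k=3: 4000+2160+25·4·36=9760; k=4: 5500+0+25·15·36=19000 → min 9760.
Length 5: A_1..A_5: k=1: 0+9760+16·25·36=24160; k=2: 16000+7920+16·40·36=46960; k=3: 5600+2160+16·4·36=10064; k=4: 6560+0+16·15·36=15200 → min 10064.
Optimal order: ((A_1 × (A_2 × A_3)) × (A_4 × A_5)) with cost 10064.

10064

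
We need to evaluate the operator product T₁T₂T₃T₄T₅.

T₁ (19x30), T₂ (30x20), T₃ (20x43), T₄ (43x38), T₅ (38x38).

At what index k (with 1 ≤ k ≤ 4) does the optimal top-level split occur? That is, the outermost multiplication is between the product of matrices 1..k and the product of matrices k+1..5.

4

Adjacent pairs: T₁T₂ = 19·30·20 = 11400; T₂T₃ = 30·20·43 = 25800; T₃T₄ = 20·43·38 = 32680; T₄T₅ = 43·38·38 = 62092.
Length 3: T₁..T₃: k=1: 0+25800+19·30·43=50310; k=2: 11400+0+19·20·43=27740 → min 27740 | T₂..T₄: k=2: 0+32680+30·20·38=55480; k=3: 25800+0+30·43·38=74820 → min 55480 | T₃..T₅: k=3: 0+62092+20·43·38=94772; k=4: 32680+0+20·38·38=61560 → min 61560.
Length 4: T₁..T₄: k=1: 0+55480+19·30·38=77140; k=2: 11400+32680+19·20·38=58520; k=3: 27740+0+19·43·38=58786 → min 58520 | T₂..T₅: k=2: 0+61560+30·20·38=84360; k=3: 25800+62092+30·43·38=136912; k=4: 55480+0+30·38·38=98800 → min 84360.
Top-level splits: k=1: (T₁..T₁)·(T₂..T₅) → 0+84360+19·30·38 = 106020; k=2: (T₁..T₂)·(T₃..T₅) → 11400+61560+19·20·38 = 87400; k=3: (T₁..T₃)·(T₄..T₅) → 27740+62092+19·43·38 = 120878; k=4: (T₁..T₄)·(T₅..T₅) → 58520+0+19·38·38 = 85956.
Best split is after T₄, i.e. k = 4.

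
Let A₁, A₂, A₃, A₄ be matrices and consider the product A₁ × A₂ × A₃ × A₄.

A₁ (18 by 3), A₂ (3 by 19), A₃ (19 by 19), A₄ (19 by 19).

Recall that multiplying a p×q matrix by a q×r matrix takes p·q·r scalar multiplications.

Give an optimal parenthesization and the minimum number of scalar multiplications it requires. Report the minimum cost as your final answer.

Adjacent pairs: A₁A₂ = 18·3·19 = 1026; A₂A₃ = 3·19·19 = 1083; A₃A₄ = 19·19·19 = 6859.
Length 3: A₁..A₃: k=1: 0+1083+18·3·19=2109; k=2: 1026+0+18·19·19=7524 → min 2109 | A₂..A₄: k=2: 0+6859+3·19·19=7942; k=3: 1083+0+3·19·19=2166 → min 2166.
Length 4: A₁..A₄: k=1: 0+2166+18·3·19=3192; k=2: 1026+6859+18·19·19=14383; k=3: 2109+0+18·19·19=8607 → min 3192.
Optimal parenthesization: (A₁ × ((A₂ × A₃) × A₄)) with cost 3192.

3192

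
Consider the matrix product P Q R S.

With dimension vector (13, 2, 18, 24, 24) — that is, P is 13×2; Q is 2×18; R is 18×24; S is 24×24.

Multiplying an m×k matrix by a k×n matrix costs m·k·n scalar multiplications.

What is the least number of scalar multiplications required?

2640

Adjacent pairs: PQ = 13·2·18 = 468; QR = 2·18·24 = 864; RS = 18·24·24 = 10368.
Length 3: P..R: k=1: 0+864+13·2·24=1488; k=2: 468+0+13·18·24=6084 → min 1488 | Q..S: k=2: 0+10368+2·18·24=11232; k=3: 864+0+2·24·24=2016 → min 2016.
Length 4: P..S: k=1: 0+2016+13·2·24=2640; k=2: 468+10368+13·18·24=16452; k=3: 1488+0+13·24·24=8976 → min 2640.
Optimal order: (P ((Q R) S)) with cost 2640.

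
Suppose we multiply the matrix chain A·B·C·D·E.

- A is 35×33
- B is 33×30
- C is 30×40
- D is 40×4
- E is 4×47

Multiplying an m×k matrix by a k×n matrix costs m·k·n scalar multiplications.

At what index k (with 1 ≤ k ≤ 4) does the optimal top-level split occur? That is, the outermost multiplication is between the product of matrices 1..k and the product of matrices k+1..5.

Adjacent pairs: AB = 35·33·30 = 34650; BC = 33·30·40 = 39600; CD = 30·40·4 = 4800; DE = 40·4·47 = 7520.
Length 3: A..C: k=1: 0+39600+35·33·40=85800; k=2: 34650+0+35·30·40=76650 → min 76650 | B..D: k=2: 0+4800+33·30·4=8760; k=3: 39600+0+33·40·4=44880 → min 8760 | C..E: k=3: 0+7520+30·40·47=63920; k=4: 4800+0+30·4·47=10440 → min 10440.
Length 4: A..D: k=1: 0+8760+35·33·4=13380; k=2: 34650+4800+35·30·4=43650; k=3: 76650+0+35·40·4=82250 → min 13380 | B..E: k=2: 0+10440+33·30·47=56970; k=3: 39600+7520+33·40·47=109160; k=4: 8760+0+33·4·47=14964 → min 14964.
Top-level splits: k=1: (A..A)·(B..E) → 0+14964+35·33·47 = 69249; k=2: (A..B)·(C..E) → 34650+10440+35·30·47 = 94440; k=3: (A..C)·(D..E) → 76650+7520+35·40·47 = 149970; k=4: (A..D)·(E..E) → 13380+0+35·4·47 = 19960.
Best split is after D, i.e. k = 4.

4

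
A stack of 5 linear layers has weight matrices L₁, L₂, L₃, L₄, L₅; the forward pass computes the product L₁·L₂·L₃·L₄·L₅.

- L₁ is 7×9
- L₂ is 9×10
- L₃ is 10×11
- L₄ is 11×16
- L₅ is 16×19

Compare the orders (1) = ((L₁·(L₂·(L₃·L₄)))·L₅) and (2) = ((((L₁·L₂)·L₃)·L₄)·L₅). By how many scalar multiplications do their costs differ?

Order (1) = ((L₁·(L₂·(L₃·L₄)))·L₅): (L₃·L₄): 10×11 by 11×16 → 10×16, cost 10·11·16 = 1760; (L₂·(L₃·L₄)): 9×10 by 10×16 → 9×16, cost 9·10·16 = 1440; cumulative 3200; (L₁·(L₂·(L₃·L₄))): 7×9 by 9×16 → 7×16, cost 7·9·16 = 1008; cumulative 4208; ((L₁·(L₂·(L₃·L₄)))·L₅): 7×16 by 16×19 → 7×19, cost 7·16·19 = 2128; cumulative 6336. Total 6336.
Order (2) = ((((L₁·L₂)·L₃)·L₄)·L₅): (L₁·L₂): 7×9 by 9×10 → 7×10, cost 7·9·10 = 630; ((L₁·L₂)·L₃): 7×10 by 10×11 → 7×11, cost 7·10·11 = 770; cumulative 1400; (((L₁·L₂)·L₃)·L₄): 7×11 by 11×16 → 7×16, cost 7·11·16 = 1232; cumulative 2632; ((((L₁·L₂)·L₃)·L₄)·L₅): 7×16 by 16×19 → 7×19, cost 7·16·19 = 2128; cumulative 4760. Total 4760.
Difference: |6336 − 4760| = 1576.

1576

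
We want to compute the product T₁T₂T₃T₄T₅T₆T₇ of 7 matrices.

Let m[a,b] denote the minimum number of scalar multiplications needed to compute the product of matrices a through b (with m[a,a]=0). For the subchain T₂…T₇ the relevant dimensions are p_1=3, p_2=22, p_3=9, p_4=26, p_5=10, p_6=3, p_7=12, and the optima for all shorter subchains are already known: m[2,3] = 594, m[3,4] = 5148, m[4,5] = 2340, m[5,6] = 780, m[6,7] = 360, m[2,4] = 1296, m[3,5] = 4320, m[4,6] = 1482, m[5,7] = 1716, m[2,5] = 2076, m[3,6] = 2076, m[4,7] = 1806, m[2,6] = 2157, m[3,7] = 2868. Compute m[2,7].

m[2,7] = min over k∈[2,6] of m[2,k]+m[k+1,7]+p_{1}·p_k·p_{7}.
k=2: 0 + 2868 + 3·22·12 = 3660; k=3: 594 + 1806 + 3·9·12 = 2724; k=4: 1296 + 1716 + 3·26·12 = 3948; k=5: 2076 + 360 + 3·10·12 = 2796; k=6: 2157 + 0 + 3·3·12 = 2265.
Minimum: 2265 at k=6.

2265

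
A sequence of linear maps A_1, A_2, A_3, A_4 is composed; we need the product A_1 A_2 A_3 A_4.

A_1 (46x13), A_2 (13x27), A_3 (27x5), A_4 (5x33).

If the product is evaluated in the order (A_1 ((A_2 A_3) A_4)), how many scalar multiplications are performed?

23634

(A_2 A_3): 13×27 by 27×5 → 13×5, cost 13·27·5 = 1755
((A_2 A_3) A_4): 13×5 by 5×33 → 13×33, cost 13·5·33 = 2145; cumulative 3900
(A_1 ((A_2 A_3) A_4)): 46×13 by 13×33 → 46×33, cost 46·13·33 = 19734; cumulative 23634
Total: 23634 scalar multiplications.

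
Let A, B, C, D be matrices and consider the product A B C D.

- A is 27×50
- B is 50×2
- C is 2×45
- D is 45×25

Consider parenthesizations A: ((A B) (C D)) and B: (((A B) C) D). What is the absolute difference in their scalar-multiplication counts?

Order A = ((A B) (C D)): (A B): 27×50 by 50×2 → 27×2, cost 27·50·2 = 2700; (C D): 2×45 by 45×25 → 2×25, cost 2·45·25 = 2250; ((A B) (C D)): 27×2 by 2×25 → 27×25, cost 27·2·25 = 1350; cumulative 6300. Total 6300.
Order B = (((A B) C) D): (A B): 27×50 by 50×2 → 27×2, cost 27·50·2 = 2700; ((A B) C): 27×2 by 2×45 → 27×45, cost 27·2·45 = 2430; cumulative 5130; (((A B) C) D): 27×45 by 45×25 → 27×25, cost 27·45·25 = 30375; cumulative 35505. Total 35505.
Difference: |6300 − 35505| = 29205.

29205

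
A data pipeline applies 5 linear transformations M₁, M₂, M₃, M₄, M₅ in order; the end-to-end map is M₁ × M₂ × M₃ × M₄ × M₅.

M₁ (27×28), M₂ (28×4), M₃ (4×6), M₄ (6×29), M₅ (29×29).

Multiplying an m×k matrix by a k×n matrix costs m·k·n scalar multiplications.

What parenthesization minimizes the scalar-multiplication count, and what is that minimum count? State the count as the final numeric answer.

10216

Adjacent pairs: M₁M₂ = 27·28·4 = 3024; M₂M₃ = 28·4·6 = 672; M₃M₄ = 4·6·29 = 696; M₄M₅ = 6·29·29 = 5046.
Length 3: M₁..M₃: k=1: 0+672+27·28·6=5208; k=2: 3024+0+27·4·6=3672 → min 3672 | M₂..M₄: k=2: 0+696+28·4·29=3944; k=3: 672+0+28·6·29=5544 → min 3944 | M₃..M₅: k=3: 0+5046+4·6·29=5742; k=4: 696+0+4·29·29=4060 → min 4060.
Length 4: M₁..M₄: k=1: 0+3944+27·28·29=25868; k=2: 3024+696+27·4·29=6852; k=3: 3672+0+27·6·29=8370 → min 6852 | M₂..M₅: k=2: 0+4060+28·4·29=7308; k=3: 672+5046+28·6·29=10590; k=4: 3944+0+28·29·29=27492 → min 7308.
Length 5: M₁..M₅: k=1: 0+7308+27·28·29=29232; k=2: 3024+4060+27·4·29=10216; k=3: 3672+5046+27·6·29=13416; k=4: 6852+0+27·29·29=29559 → min 10216.
Optimal parenthesization: ((M₁ × M₂) × ((M₃ × M₄) × M₅)) with cost 10216.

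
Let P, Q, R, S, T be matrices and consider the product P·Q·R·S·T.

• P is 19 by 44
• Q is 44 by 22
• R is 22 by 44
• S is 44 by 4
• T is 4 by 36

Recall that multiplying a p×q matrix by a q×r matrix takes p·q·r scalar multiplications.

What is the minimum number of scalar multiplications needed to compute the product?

13824

Adjacent pairs: PQ = 19·44·22 = 18392; QR = 44·22·44 = 42592; RS = 22·44·4 = 3872; ST = 44·4·36 = 6336.
Length 3: P..R: k=1: 0+42592+19·44·44=79376; k=2: 18392+0+19·22·44=36784 → min 36784 | Q..S: k=2: 0+3872+44·22·4=7744; k=3: 42592+0+44·44·4=50336 → min 7744 | R..T: k=3: 0+6336+22·44·36=41184; k=4: 3872+0+22·4·36=7040 → min 7040.
Length 4: P..S: k=1: 0+7744+19·44·4=11088; k=2: 18392+3872+19·22·4=23936; k=3: 36784+0+19·44·4=40128 → min 11088 | Q..T: k=2: 0+7040+44·22·36=41888; k=3: 42592+6336+44·44·36=118624; k=4: 7744+0+44·4·36=14080 → min 14080.
Length 5: P..T: k=1: 0+14080+19·44·36=44176; k=2: 18392+7040+19·22·36=40480; k=3: 36784+6336+19·44·36=73216; k=4: 11088+0+19·4·36=13824 → min 13824.
Optimal order: ((P·(Q·(R·S)))·T) with cost 13824.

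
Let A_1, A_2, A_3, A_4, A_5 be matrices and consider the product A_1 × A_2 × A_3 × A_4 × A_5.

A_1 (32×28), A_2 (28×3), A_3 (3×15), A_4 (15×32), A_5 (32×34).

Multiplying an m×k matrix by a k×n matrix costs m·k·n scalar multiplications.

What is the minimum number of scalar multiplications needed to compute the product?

10656

Adjacent pairs: A_1A_2 = 32·28·3 = 2688; A_2A_3 = 28·3·15 = 1260; A_3A_4 = 3·15·32 = 1440; A_4A_5 = 15·32·34 = 16320.
Length 3: A_1..A_3: k=1: 0+1260+32·28·15=14700; k=2: 2688+0+32·3·15=4128 → min 4128 | A_2..A_4: k=2: 0+1440+28·3·32=4128; k=3: 1260+0+28·15·32=14700 → min 4128 | A_3..A_5: k=3: 0+16320+3·15·34=17850; k=4: 1440+0+3·32·34=4704 → min 4704.
Length 4: A_1..A_4: k=1: 0+4128+32·28·32=32800; k=2: 2688+1440+32·3·32=7200; k=3: 4128+0+32·15·32=19488 → min 7200 | A_2..A_5: k=2: 0+4704+28·3·34=7560; k=3: 1260+16320+28·15·34=31860; k=4: 4128+0+28·32·34=34592 → min 7560.
Length 5: A_1..A_5: k=1: 0+7560+32·28·34=38024; k=2: 2688+4704+32·3·34=10656; k=3: 4128+16320+32·15·34=36768; k=4: 7200+0+32·32·34=42016 → min 10656.
Optimal order: ((A_1 × A_2) × ((A_3 × A_4) × A_5)) with cost 10656.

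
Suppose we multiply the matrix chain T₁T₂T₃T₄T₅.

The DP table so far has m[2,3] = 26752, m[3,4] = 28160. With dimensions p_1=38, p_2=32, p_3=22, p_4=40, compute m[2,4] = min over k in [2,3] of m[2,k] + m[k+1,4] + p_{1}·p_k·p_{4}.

m[2,4] = min over k∈[2,3] of m[2,k]+m[k+1,4]+p_{1}·p_k·p_{4}.
k=2: 0 + 28160 + 38·32·40 = 76800; k=3: 26752 + 0 + 38·22·40 = 60192.
Minimum: 60192 at k=3.

60192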